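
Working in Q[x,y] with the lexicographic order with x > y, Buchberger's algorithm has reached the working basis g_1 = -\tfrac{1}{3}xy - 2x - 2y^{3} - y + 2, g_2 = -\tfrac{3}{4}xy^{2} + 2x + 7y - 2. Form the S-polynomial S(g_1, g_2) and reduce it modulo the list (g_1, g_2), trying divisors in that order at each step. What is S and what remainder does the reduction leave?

lcm(LM(g_1), LM(g_2)) = xy^{2}.
S = (lcm/LT(g_1))·g_1 − (lcm/LT(g_2))·g_2 = 6xy + \tfrac{8}{3}x + 6y^{4} + 3y^{2} + \tfrac{10}{3}y - \tfrac{8}{3}.
Reduce S modulo (g_1, g_2) in that order:
  leading term xy: subtract (-18)·g_1 from 6xy + \tfrac{8}{3}x + 6y^{4} + 3y^{2} + \tfrac{10}{3}y - \tfrac{8}{3} → -\tfrac{100}{3}x + 6y^{4} - 36y^{3} + 3y^{2} - \tfrac{44}{3}y + \tfrac{100}{3}
  leading term x: no divisor's leading term divides it; move -\tfrac{100}{3}x to the remainder.
  leading term y^{4}: no divisor's leading term divides it; move 6y^{4} to the remainder.
  leading term y^{3}: no divisor's leading term divides it; move -36y^{3} to the remainder.
  leading term y^{2}: no divisor's leading term divides it; move 3y^{2} to the remainder.
  leading term y: no divisor's leading term divides it; move -\tfrac{44}{3}y to the remainder.
  leading term 1: no divisor's leading term divides it; move \tfrac{100}{3} to the remainder.
The remainder -\tfrac{100}{3}x + 6y^{4} - 36y^{3} + 3y^{2} - \tfrac{44}{3}y + \tfrac{100}{3} is nonzero, so it would be added as the next basis element.

S(g_1, g_2) = 6xy + \tfrac{8}{3}x + 6y^{4} + 3y^{2} + \tfrac{10}{3}y - \tfrac{8}{3}; remainder on division = -\tfrac{100}{3}x + 6y^{4} - 36y^{3} + 3y^{2} - \tfrac{44}{3}y + \tfrac{100}{3}.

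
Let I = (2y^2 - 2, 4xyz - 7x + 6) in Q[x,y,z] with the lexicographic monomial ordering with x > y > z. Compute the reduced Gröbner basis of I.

f_1 = 2y^2 - 2, LT = y^2.
f_2 = 4xyz - 7x + 6, LT = xyz.

S(f_1,f_2): lcm = xy^2z. S = 7/4xy - xz - 3/2y.
  leading term xy: no divisor's leading term divides it; move 7/4xy to the remainder.
  leading term xz: no divisor's leading term divides it; move -xz to the remainder.
  leading term y: no divisor's leading term divides it; move -3/2y to the remainder.
  remainder 7/4xy - xz - 3/2y ≠ 0; add g_3 = 7/4xy - xz - 3/2y to the basis.

S(f_2,g_3): lcm = xyz. S = 4/7xz^2 - 7/4x + 6/7yz + 3/2.
  leading term xz^2: no divisor's leading term divides it; move 4/7xz^2 to the remainder.
  leading term x: no divisor's leading term divides it; move -7/4x to the remainder.
  leading term yz: no divisor's leading term divides it; move 6/7yz to the remainder.
  leading term 1: no divisor's leading term divides it; move 3/2 to the remainder.
  remainder 4/7xz^2 - 7/4x + 6/7yz + 3/2 ≠ 0; add g_4 = 4/7xz^2 - 7/4x + 6/7yz + 3/2 to the basis.

The other S-polynomials (S(f_1,g_3), S(f_1,g_4), S(f_2,g_4), S(g_3,g_4)) all reduce to 0 modulo the current basis, so we have a Gröbner basis.
Inter-reduce: drop elements whose leading term is divisible by another's, tail-reduce, and make monic.

G = {xy - 4/7xz - 6/7y, xz^2 - 49/16x + 3/2yz + 21/8, y^2 - 1}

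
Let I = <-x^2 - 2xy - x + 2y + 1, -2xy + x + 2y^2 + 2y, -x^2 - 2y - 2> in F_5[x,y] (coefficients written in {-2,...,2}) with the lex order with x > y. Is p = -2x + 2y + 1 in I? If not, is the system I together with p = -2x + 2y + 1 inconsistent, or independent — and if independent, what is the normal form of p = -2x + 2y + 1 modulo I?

-2x + 2y + 1 lies in I (it reduces to 0).

First compute the reduced Gröbner basis of I by Buchberger's algorithm.
f_1 = -x^2 - 2xy - x + 2y + 1, LT = x^2.
f_2 = -2xy + x + 2y^2 + 2y, LT = xy.
f_3 = -x^2 - 2y - 2, LT = x^2.

S(f_1,f_2): lcm = x^2y. S = -2x^2 - 2xy^2 + 2xy - 2y^2 - y.
  leading term x^2: subtract (2)·f_1 from -2x^2 - 2xy^2 + 2xy - 2y^2 - y → -2xy^2 + xy + 2x - 2y^2 - 2
  leading term xy^2: subtract (y)·f_2 from -2xy^2 + xy + 2x - 2y^2 - 2 → 2x - 2y^3 + y^2 - 2
  leading term x: no divisor's leading term divides it; move 2x to the remainder.
  leading term y^3: no divisor's leading term divides it; move -2y^3 to the remainder.
  leading term y^2: no divisor's leading term divides it; move y^2 to the remainder.
  leading term 1: no divisor's leading term divides it; move -2 to the remainder.
  remainder 2x - 2y^3 + y^2 - 2 ≠ 0; add h_4 = 2x - 2y^3 + y^2 - 2 to the basis.

S(f_1,f_3): lcm = x^2. S = 2xy + x + y + 2.
  leading term xy: subtract (-1)·f_2 from 2xy + x + y + 2 → 2x + 2y^2 - 2y + 2
  leading term x: subtract (1)·h_4 from 2x + 2y^2 - 2y + 2 → 2y^3 + y^2 - 2y - 1
  leading term y^3: no divisor's leading term divides it; move 2y^3 to the remainder.
  leading term y^2: no divisor's leading term divides it; move y^2 to the remainder.
  leading term y: no divisor's leading term divides it; move -2y to the remainder.
  leading term 1: no divisor's leading term divides it; move -1 to the remainder.
  remainder 2y^3 + y^2 - 2y - 1 ≠ 0; add h_5 = 2y^3 + y^2 - 2y - 1 to the basis.

S(f_2,f_3): lcm = x^2y. S = 2x^2 - xy^2 - xy - 2y^2 - 2y.
  leading term x^2: subtract (-2)·f_1 from 2x^2 - xy^2 - xy - 2y^2 - 2y → -xy^2 - 2x - 2y^2 + 2y + 2
  leading term xy^2: subtract (-2y)·f_2 from -xy^2 - 2x - 2y^2 + 2y + 2 → 2xy - 2x - y^3 + 2y^2 + 2y + 2
  leading term xy: subtract (-1)·f_2 from 2xy - 2x - y^3 + 2y^2 + 2y + 2 → -x - y^3 - y^2 - y + 2
  leading term x: subtract (2)·h_4 from -x - y^3 - y^2 - y + 2 → -2y^3 + 2y^2 - y + 1
  leading term y^3: subtract (-1)·h_5 from -2y^3 + 2y^2 - y + 1 → -2y^2 + 2y
  leading term y^2: no divisor's leading term divides it; move -2y^2 to the remainder.
  leading term y: no divisor's leading term divides it; move 2y to the remainder.
  remainder -2y^2 + 2y ≠ 0; add h_6 = -2y^2 + 2y to the basis.

S(f_1,h_4): lcm = x^2. S = xy^3 + 2xy^2 + 2xy + 2x - 2y - 1.
  leading term xy^3: subtract (2y^2)·f_2 from xy^3 + 2xy^2 + 2xy + 2x - 2y - 1 → 2xy + 2x + y^4 + y^3 - 2y - 1
  leading term xy: subtract (-1)·f_2 from 2xy + 2x + y^4 + y^3 - 2y - 1 → -2x + y^4 + y^3 + 2y^2 - 1
  leading term x: subtract (-1)·h_4 from -2x + y^4 + y^3 + 2y^2 - 1 → y^4 - y^3 - 2y^2 + 2
  leading term y^4: subtract (-2y)·h_5 from y^4 - y^3 - 2y^2 + 2 → y^3 - y^2 - 2y + 2
  leading term y^3: subtract (-2)·h_5 from y^3 - y^2 - 2y + 2 → y^2 - y
  leading term y^2: subtract (2)·h_6 from y^2 - y → 0
  remainder 0.

S(f_2,h_4): lcm = xy. S = 2x + y^4 + 2y^3 - y^2.
  leading term x: subtract (1)·h_4 from 2x + y^4 + 2y^3 - y^2 → y^4 - y^3 - 2y^2 + 2
  leading term y^4: subtract (-2y)·h_5 from y^4 - y^3 - 2y^2 + 2 → y^3 - y^2 - 2y + 2
  leading term y^3: subtract (-2)·h_5 from y^3 - y^2 - 2y + 2 → y^2 - y
  leading term y^2: subtract (2)·h_6 from y^2 - y → 0
  remainder 0.

S(f_3,h_4): lcm = x^2. S = xy^3 + 2xy^2 + x + 2y + 2.
  leading term xy^3: subtract (2y^2)·f_2 from xy^3 + 2xy^2 + x + 2y + 2 → x + y^4 + y^3 + 2y + 2
  leading term x: subtract (-2)·h_4 from x + y^4 + y^3 + 2y + 2 → y^4 + 2y^3 + 2y^2 + 2y - 2
  leading term y^4: subtract (-2y)·h_5 from y^4 + 2y^3 + 2y^2 + 2y - 2 → -y^3 - 2y^2 - 2
  leading term y^3: subtract (2)·h_5 from -y^3 - 2y^2 - 2 → y^2 - y
  leading term y^2: subtract (2)·h_6 from y^2 - y → 0
  remainder 0.

S(f_1,h_5): leading monomials are coprime, so the S-polynomial reduces to 0 (Buchberger's first criterion).
S(f_2,h_5): lcm = xy^3. S = -xy^2 + xy - 2x - y^4 - y^3.
  leading term xy^2: subtract (-2y)·f_2 from -xy^2 + xy - 2x - y^4 - y^3 → -2xy - 2x - y^4 - 2y^3 - y^2
  leading term xy: subtract (1)·f_2 from -2xy - 2x - y^4 - 2y^3 - y^2 → 2x - y^4 - 2y^3 + 2y^2 - 2y
  leading term x: subtract (1)·h_4 from 2x - y^4 - 2y^3 + 2y^2 - 2y → -y^4 + y^2 - 2y + 2
  leading term y^4: subtract (2y)·h_5 from -y^4 + y^2 - 2y + 2 → -2y^3 + 2
  leading term y^3: subtract (-1)·h_5 from -2y^3 + 2 → y^2 - 2y + 1
  leading term y^2: subtract (2)·h_6 from y^2 - 2y + 1 → -y + 1
  leading term y: no divisor's leading term divides it; move -y to the remainder.
  leading term 1: no divisor's leading term divides it; move 1 to the remainder.
  remainder -y + 1 ≠ 0; add h_7 = -y + 1 to the basis.

S(f_3,h_5): leading monomials are coprime, so the S-polynomial reduces to 0 (Buchberger's first criterion).
S(h_4,h_5): leading monomials are coprime, so the S-polynomial reduces to 0 (Buchberger's first criterion).
S(f_1,h_6): leading monomials are coprime, so the S-polynomial reduces to 0 (Buchberger's first criterion).
S(f_2,h_6): lcm = xy^2. S = -2xy - y^3 - y^2.
  leading term xy: subtract (1)·f_2 from -2xy - y^3 - y^2 → -x - y^3 + 2y^2 - 2y
  leading term x: subtract (2)·h_4 from -x - y^3 + 2y^2 - 2y → -2y^3 - 2y - 1
  leading term y^3: subtract (-1)·h_5 from -2y^3 - 2y - 1 → y^2 + y - 2
  leading term y^2: subtract (2)·h_6 from y^2 + y - 2 → 2y - 2
  leading term y: subtract (-2)·h_7 from 2y - 2 → 0
  remainder 0.

S(f_3,h_6): leading monomials are coprime, so the S-polynomial reduces to 0 (Buchberger's first criterion).
S(h_4,h_6): leading monomials are coprime, so the S-polynomial reduces to 0 (Buchberger's first criterion).
S(h_5,h_6): lcm = y^3. S = -y^2 - y + 2.
  leading term y^2: subtract (-2)·h_6 from -y^2 - y + 2 → -2y + 2
  leading term y: subtract (2)·h_7 from -2y + 2 → 0
  remainder 0.

S(f_1,h_7): leading monomials are coprime, so the S-polynomial reduces to 0 (Buchberger's first criterion).
S(f_2,h_7): lcm = xy. S = -2x - y^2 - y.
  leading term x: subtract (-1)·h_4 from -2x - y^2 - y → -2y^3 - y - 2
  leading term y^3: subtract (-1)·h_5 from -2y^3 - y - 2 → y^2 + 2y + 2
  leading term y^2: subtract (2)·h_6 from y^2 + 2y + 2 → -2y + 2
  leading term y: subtract (2)·h_7 from -2y + 2 → 0
  remainder 0.

S(f_3,h_7): leading monomials are coprime, so the S-polynomial reduces to 0 (Buchberger's first criterion).
S(h_4,h_7): leading monomials are coprime, so the S-polynomial reduces to 0 (Buchberger's first criterion).
S(h_5,h_7): lcm = y^3. S = -y^2 - y + 2.
  leading term y^2: subtract (-2)·h_6 from -y^2 - y + 2 → -2y + 2
  leading term y: subtract (2)·h_7 from -2y + 2 → 0
  remainder 0.

S(h_6,h_7): lcm = y^2. S = 0.
  remainder 0.

Every S-polynomial of the final basis reduces to 0, so we have a Gröbner basis.
Inter-reduce: drop elements whose leading term is divisible by another's, tail-reduce, and make monic.
Reduced Gröbner basis: {x + 1, y - 1}.
Label its elements g_1 = x + 1, g_2 = y - 1.

Reduce p = -2x + 2y + 1 modulo G:
  leading term x: subtract (-2)·g_1 from -2x + 2y + 1 → 2y - 2
  leading term y: subtract (2)·g_2 from 2y - 2 → 0
  normal form = 0.
Since the normal form is 0, p ∈ I.

Ideal membership is decidable via reduction modulo a Gröbner basis.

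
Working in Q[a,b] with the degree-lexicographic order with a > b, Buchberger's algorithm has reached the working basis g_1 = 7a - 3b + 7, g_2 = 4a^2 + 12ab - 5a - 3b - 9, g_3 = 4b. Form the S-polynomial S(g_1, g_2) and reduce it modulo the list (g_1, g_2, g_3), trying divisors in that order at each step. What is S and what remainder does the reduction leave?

S(g_1, g_2) = -24/7ab + 9/4a + 3/4b + 9/4; remainder on division = 0.

lcm(LM(g_1), LM(g_2)) = a^2.
S = (lcm/LT(g_1))·g_1 − (lcm/LT(g_2))·g_2 = -24/7ab + 9/4a + 3/4b + 9/4.
Reduce S modulo (g_1, g_2, g_3) in that order:
  leading term ab: subtract (-24/49b)·g_1 from -24/7ab + 9/4a + 3/4b + 9/4 → -72/49b^2 + 9/4a + 117/28b + 9/4
  leading term b^2: subtract (-18/49b)·g_3 from -72/49b^2 + 9/4a + 117/28b + 9/4 → 9/4a + 117/28b + 9/4
  leading term a: subtract (9/28)·g_1 from 9/4a + 117/28b + 9/4 → 36/7b
  leading term b: subtract (9/7)·g_3 from 36/7b → 0
The remainder is 0, so this S-polynomial contributes no new basis element.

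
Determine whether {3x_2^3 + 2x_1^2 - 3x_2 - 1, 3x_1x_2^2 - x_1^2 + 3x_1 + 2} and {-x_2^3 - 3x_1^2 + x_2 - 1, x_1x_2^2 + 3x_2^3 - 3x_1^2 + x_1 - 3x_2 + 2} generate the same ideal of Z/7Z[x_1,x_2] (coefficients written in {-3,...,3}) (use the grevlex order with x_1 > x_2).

No, the ideals differ.

Since reduced Gröbner bases are canonical representatives of ideals under a given ordering, it suffices to compute and compare them.
Buchberger on the first generating set:
f_1 = 3x_2^3 + 2x_1^2 - 3x_2 - 1, LT = x_2^3.
f_2 = 3x_1x_2^2 - x_1^2 + 3x_1 + 2, LT = x_1x_2^2.

S(f_1,f_2): lcm = x_1x_2^3. S = 3x_1^3 - 2x_1^2x_2 - 2x_1x_2 + 2x_1 - 3x_2.
  leading term x_1^3: no divisor's leading term divides it; move 3x_1^3 to the remainder.
  leading term x_1^2x_2: no divisor's leading term divides it; move -2x_1^2x_2 to the remainder.
  leading term x_1x_2: no divisor's leading term divides it; move -2x_1x_2 to the remainder.
  leading term x_1: no divisor's leading term divides it; move 2x_1 to the remainder.
  leading term x_2: no divisor's leading term divides it; move -3x_2 to the remainder.
  remainder 3x_1^3 - 2x_1^2x_2 - 2x_1x_2 + 2x_1 - 3x_2 ≠ 0; add g_3 = 3x_1^3 - 2x_1^2x_2 - 2x_1x_2 + 2x_1 - 3x_2 to the basis.

The other S-polynomials (S(f_1,g_3), S(f_2,g_3)) all reduce to 0 modulo the current basis, so we have a Gröbner basis.
Inter-reduce: drop elements whose leading term is divisible by another's, tail-reduce, and make monic.
Reduced Gröbner basis: {x_1^3 - 3x_1^2x_2 - 3x_1x_2 + 3x_1 - x_2, x_1x_2^2 + 2x_1^2 + x_1 + 3, x_2^3 + 3x_1^2 - x_2 + 2}.

Buchberger on the second generating set:
h_1 = -x_2^3 - 3x_1^2 + x_2 - 1, LT = x_2^3.
h_2 = x_1x_2^2 + 3x_2^3 - 3x_1^2 + x_1 - 3x_2 + 2, LT = x_1x_2^2.

S(h_1,h_2): lcm = x_1x_2^3. S = -3x_2^4 + 3x_1^3 + 3x_1^2x_2 - 2x_1x_2 + 3x_2^2 + x_1 - 2x_2.
  leading term x_2^4: subtract (3x_2)·h_1 from -3x_2^4 + 3x_1^3 + 3x_1^2x_2 - 2x_1x_2 + 3x_2^2 + x_1 - 2x_2 → 3x_1^3 - 2x_1^2x_2 - 2x_1x_2 + x_1 + x_2
  leading term x_1^3: no divisor's leading term divides it; move 3x_1^3 to the remainder.
  leading term x_1^2x_2: no divisor's leading term divides it; move -2x_1^2x_2 to the remainder.
  leading term x_1x_2: no divisor's leading term divides it; move -2x_1x_2 to the remainder.
  leading term x_1: no divisor's leading term divides it; move x_1 to the remainder.
  leading term x_2: no divisor's leading term divides it; move x_2 to the remainder.
  remainder 3x_1^3 - 2x_1^2x_2 - 2x_1x_2 + x_1 + x_2 ≠ 0; add k_3 = 3x_1^3 - 2x_1^2x_2 - 2x_1x_2 + x_1 + x_2 to the basis.

The other S-polynomials (S(h_1,k_3), S(h_2,k_3)) all reduce to 0 modulo the current basis, so we have a Gröbner basis.
Inter-reduce: drop elements whose leading term is divisible by another's, tail-reduce, and make monic.
Reduced Gröbner basis: {x_1^3 - 3x_1^2x_2 - 3x_1x_2 - 2x_1 - 2x_2, x_1x_2^2 + 2x_1^2 + x_1 - 1, x_2^3 + 3x_1^2 - x_2 + 1}.

These differ, so the ideals are not equal.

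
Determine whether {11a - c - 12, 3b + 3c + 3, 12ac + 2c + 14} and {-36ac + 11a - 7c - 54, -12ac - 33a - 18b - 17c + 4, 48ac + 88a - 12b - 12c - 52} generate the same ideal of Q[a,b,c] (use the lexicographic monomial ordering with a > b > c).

For a fixed monomial order, each ideal has a unique reduced Gröbner basis; comparing bases decides equality.
Buchberger on the first generating set:
f_1 = 11a - c - 12, LT = a.
f_2 = 3b + 3c + 3, LT = b.
f_3 = 12ac + 2c + 14, LT = ac.

S(f_1,f_3): lcm = ac. S = -1/11c^2 - 83/66c - 7/6.
  leading term c^2: no divisor's leading term divides it; move -1/11c^2 to the remainder.
  leading term c: no divisor's leading term divides it; move -83/66c to the remainder.
  leading term 1: no divisor's leading term divides it; move -7/6 to the remainder.
  remainder -1/11c^2 - 83/66c - 7/6 ≠ 0; add g_4 = -1/11c^2 - 83/66c - 7/6 to the basis.

The other S-polynomials (S(f_1,f_2), S(f_2,f_3), S(f_1,g_4), S(f_2,g_4), S(f_3,g_4)) all reduce to 0 modulo the current basis, so we have a Gröbner basis.
Inter-reduce: drop elements whose leading term is divisible by another's, tail-reduce, and make monic.
Reduced Gröbner basis: {a - 1/11c - 12/11, b + c + 1, c^2 + 83/6c + 77/6}.

Buchberger on the second generating set:
h_1 = -36ac + 11a - 7c - 54, LT = ac.
h_2 = -12ac - 33a - 18b - 17c + 4, LT = ac.
h_3 = 48ac + 88a - 12b - 12c - 52, LT = ac.

S(h_1,h_2): lcm = ac. S = -55/18a - 3/2b - 11/9c + 11/6.
  leading term a: no divisor's leading term divides it; move -55/18a to the remainder.
  leading term b: no divisor's leading term divides it; move -3/2b to the remainder.
  leading term c: no divisor's leading term divides it; move -11/9c to the remainder.
  leading term 1: no divisor's leading term divides it; move 11/6 to the remainder.
  remainder -55/18a - 3/2b - 11/9c + 11/6 ≠ 0; add k_4 = -55/18a - 3/2b - 11/9c + 11/6 to the basis.

S(h_1,h_3): lcm = ac. S = -77/36a + 1/4b + 4/9c + 31/12.
  leading term a: subtract (7/10)·k_4 from -77/36a + 1/4b + 4/9c + 31/12 → 13/10b + 13/10c + 13/10
  leading term b: no divisor's leading term divides it; move 13/10b to the remainder.
  leading term c: no divisor's leading term divides it; move 13/10c to the remainder.
  leading term 1: no divisor's leading term divides it; move 13/10 to the remainder.
  remainder 13/10b + 13/10c + 13/10 ≠ 0; add k_5 = 13/10b + 13/10c + 13/10 to the basis.

S(h_1,k_4): lcm = ac. S = -11/36a - 27/55bc - 2/5c^2 + 143/180c + 3/2.
  leading term a: subtract (1/10)·k_4 from -11/36a - 27/55bc - 2/5c^2 + 143/180c + 3/2 → -27/55bc + 3/20b - 2/5c^2 + 11/12c + 79/60
  leading term bc: subtract (-54/143c)·k_5 from -27/55bc + 3/20b - 2/5c^2 + 11/12c + 79/60 → 3/20b + 1/11c^2 + 929/660c + 79/60
  leading term b: subtract (3/26)·k_5 from 3/20b + 1/11c^2 + 929/660c + 79/60 → 1/11c^2 + 83/66c + 7/6
  leading term c^2: no divisor's leading term divides it; move 1/11c^2 to the remainder.
  leading term c: no divisor's leading term divides it; move 83/66c to the remainder.
  leading term 1: no divisor's leading term divides it; move 7/6 to the remainder.
  remainder 1/11c^2 + 83/66c + 7/6 ≠ 0; add k_6 = 1/11c^2 + 83/66c + 7/6 to the basis.

The other S-polynomials (S(h_2,h_3), S(h_2,k_4), S(h_3,k_4), S(h_1,k_5), S(h_2,k_5), S(h_3,k_5), S(k_4,k_5), S(h_1,k_6), S(h_2,k_6), S(h_3,k_6), S(k_4,k_6), S(k_5,k_6)) all reduce to 0 modulo the current basis, so we have a Gröbner basis.
Inter-reduce: drop elements whose leading term is divisible by another's, tail-reduce, and make monic.
Reduced Gröbner basis: {a - 1/11c - 12/11, b + c + 1, c^2 + 83/6c + 77/6}.

The two bases agree; hence the ideals are identical.

Yes, the ideals are equal.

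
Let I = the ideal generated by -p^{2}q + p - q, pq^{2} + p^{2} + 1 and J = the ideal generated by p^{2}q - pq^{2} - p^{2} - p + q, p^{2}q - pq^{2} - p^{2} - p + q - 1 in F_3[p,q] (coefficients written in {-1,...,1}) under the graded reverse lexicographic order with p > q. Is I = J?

For a fixed monomial order, each ideal has a unique reduced Gröbner basis; comparing bases decides equality.
Buchberger on the first generating set:
f_1 = -p^{2}q + p - q, LT = p^{2}q.
f_2 = pq^{2} + p^{2} + 1, LT = pq^{2}.

S(f_1,f_2): lcm = p^{2}q^{2}. S = -p^{3} - pq + q^{2} - p.
  leading term p^{3}: no divisor's leading term divides it; move -p^{3} to the remainder.
  leading term pq: no divisor's leading term divides it; move -pq to the remainder.
  leading term q^{2}: no divisor's leading term divides it; move q^{2} to the remainder.
  leading term p: no divisor's leading term divides it; move -p to the remainder.
  remainder -p^{3} - pq + q^{2} - p ≠ 0; add g_3 = -p^{3} - pq + q^{2} - p to the basis.

S(f_1,g_3): lcm = p^{3}q. S = -pq^{2} + q^{3} - p^{2}.
  leading term pq^{2}: subtract (-1)·f_2 from -pq^{2} + q^{3} - p^{2} → q^{3} + 1
  leading term q^{3}: no divisor's leading term divides it; move q^{3} to the remainder.
  leading term 1: no divisor's leading term divides it; move 1 to the remainder.
  remainder q^{3} + 1 ≠ 0; add g_4 = q^{3} + 1 to the basis.

The other S-polynomials (S(f_2,g_3), S(f_1,g_4), S(f_2,g_4), S(g_3,g_4)) all reduce to 0 modulo the current basis, so we have a Gröbner basis.
Inter-reduce: drop elements whose leading term is divisible by another's, tail-reduce, and make monic.
Reduced Gröbner basis: {p^{3} + pq - q^{2} + p, p^{2}q - p + q, pq^{2} + p^{2} + 1, q^{3} + 1}.

Buchberger on the second generating set:
h_1 = p^{2}q - pq^{2} - p^{2} - p + q, LT = p^{2}q.
h_2 = p^{2}q - pq^{2} - p^{2} - p + q - 1, LT = p^{2}q.

S(h_1,h_2): lcm = p^{2}q. S = 1.
  leading term 1: no divisor's leading term divides it; move 1 to the remainder.
  remainder 1 ≠ 0; add k_3 = 1 to the basis.

The other S-polynomials (S(h_1,k_3), S(h_2,k_3)) all reduce to 0 modulo the current basis, so we have a Gröbner basis.
Inter-reduce: drop elements whose leading term is divisible by another's, tail-reduce, and make monic.
Reduced Gröbner basis: {1}.

These differ, so the ideals are not equal.

No, the ideals differ.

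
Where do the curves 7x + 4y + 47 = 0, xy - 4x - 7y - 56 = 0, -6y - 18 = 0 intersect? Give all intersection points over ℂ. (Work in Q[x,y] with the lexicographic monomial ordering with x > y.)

{(-5, -3)}

Compute a lex Gröbner basis by Buchberger's algorithm.
f_1 = 7x + 4y + 47, LT = x.
f_2 = xy - 4x - 7y - 56, LT = xy.
f_3 = -6y - 18, LT = y.

The S-polynomials (S(f_1,f_2), S(f_1,f_3), S(f_2,f_3)) all reduce to 0 modulo the current basis, so we have a Gröbner basis.
Inter-reduce: drop elements whose leading term is divisible by another's, tail-reduce, and make monic.
Reduced Gröbner basis: {x + 5, y + 3}.

From the last basis element, y + 3 = 0, so y takes values in {-3}. Each choice, substituted upward through the basis, yields the corresponding point(s) of the solution set.
  y = -3: the earlier basis element becomes x + 5 = 0, giving x = -5 — point (-5, -3).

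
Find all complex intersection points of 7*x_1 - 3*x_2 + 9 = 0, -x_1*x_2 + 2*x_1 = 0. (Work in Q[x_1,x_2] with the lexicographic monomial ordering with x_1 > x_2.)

{(-3/7, 2), (0, 3)}

Compute a lex Gröbner basis by Buchberger's algorithm.
f_1 = 7*x_1 - 3*x_2 + 9, LT = x_1.
f_2 = -x_1*x_2 + 2*x_1, LT = x_1*x_2.

S(f_1,f_2): lcm = x_1*x_2. S = 2*x_1 - 3/7*x_2**2 + 9/7*x_2.
  leading term x_1: subtract (2/7)·f_1 from 2*x_1 - 3/7*x_2**2 + 9/7*x_2 → -3/7*x_2**2 + 15/7*x_2 - 18/7
  leading term x_2**2: no divisor's leading term divides it; move -3/7*x_2**2 to the remainder.
  leading term x_2: no divisor's leading term divides it; move 15/7*x_2 to the remainder.
  leading term 1: no divisor's leading term divides it; move -18/7 to the remainder.
  remainder -3/7*x_2**2 + 15/7*x_2 - 18/7 ≠ 0; add h_3 = -3/7*x_2**2 + 15/7*x_2 - 18/7 to the basis.

The other S-polynomials (S(f_1,h_3), S(f_2,h_3)) all reduce to 0 modulo the current basis, so we have a Gröbner basis.
Inter-reduce: drop elements whose leading term is divisible by another's, tail-reduce, and make monic.
Reduced Gröbner basis: {x_1 - 3/7*x_2 + 9/7, x_2**2 - 5*x_2 + 6}.

Since the basis is lex-ordered, x_2**2 - 5*x_2 + 6 is univariate in x_2. Its roots are {2, 3}. Back-substituting each root into the other basis elements fixes the other coordinates.
  x_2 = 2: the earlier basis element becomes x_1 + 3/7 = 0, giving x_1 = -3/7 — point (-3/7, 2).
  x_2 = 3: the earlier basis element becomes x_1 = 0, giving x_1 = 0 — point (0, 3).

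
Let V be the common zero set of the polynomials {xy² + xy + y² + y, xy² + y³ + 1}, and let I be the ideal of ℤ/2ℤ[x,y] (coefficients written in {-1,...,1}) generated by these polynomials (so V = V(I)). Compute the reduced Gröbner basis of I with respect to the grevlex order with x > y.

f_1 = xy² + xy + y² + y, LT = xy².
f_2 = xy² + y³ + 1, LT = xy².

S(f_1,f_2): lcm = xy². S = y³ + xy + y² + y + 1.
  leading term y³: no divisor's leading term divides it; move y³ to the remainder.
  leading term xy: no divisor's leading term divides it; move xy to the remainder.
  leading term y²: no divisor's leading term divides it; move y² to the remainder.
  leading term y: no divisor's leading term divides it; move y to the remainder.
  leading term 1: no divisor's leading term divides it; move 1 to the remainder.
  remainder y³ + xy + y² + y + 1 ≠ 0; add g_3 = y³ + xy + y² + y + 1 to the basis.

S(f_1,g_3): lcm = xy³. S = x²y + y³ + xy + y² + x.
  leading term x²y: no divisor's leading term divides it; move x²y to the remainder.
  leading term y³: subtract (1)·g_3 from y³ + xy + y² + x → x + y + 1
  leading term x: no divisor's leading term divides it; move x to the remainder.
  leading term y: no divisor's leading term divides it; move y to the remainder.
  leading term 1: no divisor's leading term divides it; move 1 to the remainder.
  remainder x²y + x + y + 1 ≠ 0; add g_4 = x²y + x + y + 1 to the basis.

S(f_1,g_4): lcm = x²y². S = x²y + xy² + y² + y.
  leading term x²y: subtract (1)·g_4 from x²y + xy² + y² + y → xy² + y² + x + 1
  leading term xy²: subtract (1)·f_1 from xy² + y² + x + 1 → xy + x + y + 1
  leading term xy: no divisor's leading term divides it; move xy to the remainder.
  leading term x: no divisor's leading term divides it; move x to the remainder.
  leading term y: no divisor's leading term divides it; move y to the remainder.
  leading term 1: no divisor's leading term divides it; move 1 to the remainder.
  remainder xy + x + y + 1 ≠ 0; add g_5 = xy + x + y + 1 to the basis.

S(g_4,g_5): lcm = x²y. S = x² + xy + y + 1.
  leading term x²: no divisor's leading term divides it; move x² to the remainder.
  leading term xy: subtract (1)·g_5 from xy + y + 1 → x
  leading term x: no divisor's leading term divides it; move x to the remainder.
  remainder x² + x ≠ 0; add g_6 = x² + x to the basis.

The other S-polynomials (S(f_2,g_3), S(f_2,g_4), S(g_3,g_4), S(f_1,g_5), S(f_2,g_5), S(g_3,g_5), S(f_1,g_6), S(f_2,g_6), S(g_3,g_6), S(g_4,g_6), S(g_5,g_6)) all reduce to 0 modulo the current basis, so we have a Gröbner basis.
Inter-reduce: drop elements whose leading term is divisible by another's, tail-reduce, and make monic.

G = {y³ + y² + x, x² + x, xy + x + y + 1}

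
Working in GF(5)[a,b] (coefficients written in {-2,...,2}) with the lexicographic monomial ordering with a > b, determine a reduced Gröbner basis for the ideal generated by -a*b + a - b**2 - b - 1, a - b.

This is the nonlinear analogue of row-reducing a linear system.

f_1 = -a*b + a - b**2 - b - 1, LT = a*b.
f_2 = a - b, LT = a.

S(f_1,f_2): lcm = a*b. S = -a + 2*b**2 + b + 1.
  leading term a: subtract (-1)·f_2 from -a + 2*b**2 + b + 1 → 2*b**2 + 1
  leading term b**2: no divisor's leading term divides it; move 2*b**2 to the remainder.
  leading term 1: no divisor's leading term divides it; move 1 to the remainder.
  remainder 2*b**2 + 1 ≠ 0; add g_3 = 2*b**2 + 1 to the basis.

S(f_1,g_3): lcm = a*b**2. S = -a*b + 2*a + b**3 + b**2 + b.
  leading term a*b: subtract (1)·f_1 from -a*b + 2*a + b**3 + b**2 + b → a + b**3 + 2*b**2 + 2*b + 1
  leading term a: subtract (1)·f_2 from a + b**3 + 2*b**2 + 2*b + 1 → b**3 + 2*b**2 - 2*b + 1
  leading term b**3: subtract (-2*b)·g_3 from b**3 + 2*b**2 - 2*b + 1 → 2*b**2 + 1
  leading term b**2: subtract (1)·g_3 from 2*b**2 + 1 → 0
  remainder 0.

S(f_2,g_3): leading monomials are coprime, so the S-polynomial reduces to 0 (Buchberger's first criterion).
Every S-polynomial of the final basis reduces to 0, so we have a Gröbner basis.
Inter-reduce: drop elements whose leading term is divisible by another's, tail-reduce, and make monic.

G = {a - b, b**2 - 2}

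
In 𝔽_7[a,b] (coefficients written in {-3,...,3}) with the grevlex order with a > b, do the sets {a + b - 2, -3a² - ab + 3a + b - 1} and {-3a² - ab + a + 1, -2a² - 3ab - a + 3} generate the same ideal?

No, the ideals differ.

Since reduced Gröbner bases are canonical representatives of ideals under a given ordering, it suffices to compute and compare them.
Buchberger on the first generating set:
f_1 = a + b - 2, LT = a.
f_2 = -3a² - ab + 3a + b - 1, LT = a².

S(f_1,f_2): lcm = a². S = 3ab - a - 2b + 2.
  leading term ab: subtract (3b)·f_1 from 3ab - a - 2b + 2 → -3b² - a - 3b + 2
  leading term b²: no divisor's leading term divides it; move -3b² to the remainder.
  leading term a: subtract (-1)·f_1 from -a - 3b + 2 → -2b
  leading term b: no divisor's leading term divides it; move -2b to the remainder.
  remainder -3b² - 2b ≠ 0; add g_3 = -3b² - 2b to the basis.

The other S-polynomials (S(f_1,g_3), S(f_2,g_3)) all reduce to 0 modulo the current basis, so we have a Gröbner basis.
Inter-reduce: drop elements whose leading term is divisible by another's, tail-reduce, and make monic.
Reduced Gröbner basis: {b² + 3b, a + b - 2}.

Buchberger on the second generating set:
h_1 = -3a² - ab + a + 1, LT = a².
h_2 = -2a² - 3ab - a + 3, LT = a².

S(h_1,h_2): lcm = a². S = -2a.
  leading term a: no divisor's leading term divides it; move -2a to the remainder.
  remainder -2a ≠ 0; add k_3 = -2a to the basis.

S(h_1,k_3): lcm = a². S = -2ab + 2a + 2.
  leading term ab: subtract (b)·k_3 from -2ab + 2a + 2 → 2a + 2
  leading term a: subtract (-1)·k_3 from 2a + 2 → 2
  leading term 1: no divisor's leading term divides it; move 2 to the remainder.
  remainder 2 ≠ 0; add k_4 = 2 to the basis.

The other S-polynomials (S(h_2,k_3), S(h_1,k_4), S(h_2,k_4), S(k_3,k_4)) all reduce to 0 modulo the current basis, so we have a Gröbner basis.
Inter-reduce: drop elements whose leading term is divisible by another's, tail-reduce, and make monic.
Reduced Gröbner basis: {1}.

Since the reduced bases disagree, the two ideals are not the same.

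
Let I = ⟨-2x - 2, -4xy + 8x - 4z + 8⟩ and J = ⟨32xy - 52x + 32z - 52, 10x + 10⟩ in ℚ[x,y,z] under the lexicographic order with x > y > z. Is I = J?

Yes, the ideals are equal.

Since reduced Gröbner bases are canonical representatives of ideals under a given ordering, it suffices to compute and compare them.
Buchberger on the first generating set:
f_1 = -2x - 2, LT = x.
f_2 = -4xy + 8x - 4z + 8, LT = xy.

S(f_1,f_2): lcm = xy. S = 2x + y - z + 2.
  leading term x: subtract (-1)·f_1 from 2x + y - z + 2 → y - z
  leading term y: no divisor's leading term divides it; move y to the remainder.
  leading term z: no divisor's leading term divides it; move -z to the remainder.
  remainder y - z ≠ 0; add g_3 = y - z to the basis.

The other S-polynomials (S(f_1,g_3), S(f_2,g_3)) all reduce to 0 modulo the current basis, so we have a Gröbner basis.
Inter-reduce: drop elements whose leading term is divisible by another's, tail-reduce, and make monic.
Reduced Gröbner basis: {x + 1, y - z}.

Buchberger on the second generating set:
h_1 = 32xy - 52x + 32z - 52, LT = xy.
h_2 = 10x + 10, LT = x.

S(h_1,h_2): lcm = xy. S = -13/8x - y + z - 13/8.
  leading term x: subtract (-13/80)·h_2 from -13/8x - y + z - 13/8 → -y + z
  leading term y: no divisor's leading term divides it; move -y to the remainder.
  leading term z: no divisor's leading term divides it; move z to the remainder.
  remainder -y + z ≠ 0; add k_3 = -y + z to the basis.

The other S-polynomials (S(h_1,k_3), S(h_2,k_3)) all reduce to 0 modulo the current basis, so we have a Gröbner basis.
Inter-reduce: drop elements whose leading term is divisible by another's, tail-reduce, and make monic.
Reduced Gröbner basis: {x + 1, y - z}.

Same reduced basis, so the two generating sets span the same ideal.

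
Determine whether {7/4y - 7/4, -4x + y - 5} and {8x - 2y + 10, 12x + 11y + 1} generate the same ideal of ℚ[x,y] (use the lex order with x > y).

Since reduced Gröbner bases are canonical representatives of ideals under a given ordering, it suffices to compute and compare them.
Buchberger on the first generating set:
f_1 = 7/4y - 7/4, LT = y.
f_2 = -4x + y - 5, LT = x.

The S-polynomials (S(f_1,f_2)) all reduce to 0 modulo the current basis, so we have a Gröbner basis.
Inter-reduce: drop elements whose leading term is divisible by another's, tail-reduce, and make monic.
Reduced Gröbner basis: {x + 1, y - 1}.

Buchberger on the second generating set:
h_1 = 8x - 2y + 10, LT = x.
h_2 = 12x + 11y + 1, LT = x.

S(h_1,h_2): lcm = x. S = -7/6y + 7/6.
  leading term y: no divisor's leading term divides it; move -7/6y to the remainder.
  leading term 1: no divisor's leading term divides it; move 7/6 to the remainder.
  remainder -7/6y + 7/6 ≠ 0; add k_3 = -7/6y + 7/6 to the basis.

The other S-polynomials (S(h_1,k_3), S(h_2,k_3)) all reduce to 0 modulo the current basis, so we have a Gröbner basis.
Inter-reduce: drop elements whose leading term is divisible by another's, tail-reduce, and make monic.
Reduced Gröbner basis: {x + 1, y - 1}.

Same reduced basis, so the two generating sets span the same ideal.

Yes, the ideals are equal.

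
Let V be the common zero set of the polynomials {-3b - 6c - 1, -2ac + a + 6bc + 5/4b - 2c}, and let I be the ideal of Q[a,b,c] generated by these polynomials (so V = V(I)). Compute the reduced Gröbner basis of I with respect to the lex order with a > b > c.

This is the nonlinear analogue of row-reducing a linear system.

f_1 = -3b - 6c - 1, LT = b.
f_2 = -2ac + a + 6bc + 5/4b - 2c, LT = ac.

The S-polynomials (S(f_1,f_2)) all reduce to 0 modulo the current basis, so we have a Gröbner basis.

G = {ac - 1/2a + 6c^2 + 13/4c + 5/24, b + 2c + 1/3}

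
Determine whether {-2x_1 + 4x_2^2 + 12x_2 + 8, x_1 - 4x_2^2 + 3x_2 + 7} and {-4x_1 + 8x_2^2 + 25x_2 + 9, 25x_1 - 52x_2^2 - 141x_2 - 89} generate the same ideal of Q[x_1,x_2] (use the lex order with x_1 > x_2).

Equality of ideals is decidable: compute both reduced Gröbner bases (unique for the ordering) and check whether they agree.
Buchberger on the first generating set:
f_1 = -2x_1 + 4x_2^2 + 12x_2 + 8, LT = x_1.
f_2 = x_1 - 4x_2^2 + 3x_2 + 7, LT = x_1.

S(f_1,f_2): lcm = x_1. S = 2x_2^2 - 9x_2 - 11.
  leading term x_2^2: no divisor's leading term divides it; move 2x_2^2 to the remainder.
  leading term x_2: no divisor's leading term divides it; move -9x_2 to the remainder.
  leading term 1: no divisor's leading term divides it; move -11 to the remainder.
  remainder 2x_2^2 - 9x_2 - 11 ≠ 0; add g_3 = 2x_2^2 - 9x_2 - 11 to the basis.

The other S-polynomials (S(f_1,g_3), S(f_2,g_3)) all reduce to 0 modulo the current basis, so we have a Gröbner basis.
Inter-reduce: drop elements whose leading term is divisible by another's, tail-reduce, and make monic.
Reduced Gröbner basis: {x_1 - 15x_2 - 15, x_2^2 - 9/2x_2 - 11/2}.

Buchberger on the second generating set:
h_1 = -4x_1 + 8x_2^2 + 25x_2 + 9, LT = x_1.
h_2 = 25x_1 - 52x_2^2 - 141x_2 - 89, LT = x_1.

S(h_1,h_2): lcm = x_1. S = 2/25x_2^2 - 61/100x_2 + 131/100.
  leading term x_2^2: no divisor's leading term divides it; move 2/25x_2^2 to the remainder.
  leading term x_2: no divisor's leading term divides it; move -61/100x_2 to the remainder.
  leading term 1: no divisor's leading term divides it; move 131/100 to the remainder.
  remainder 2/25x_2^2 - 61/100x_2 + 131/100 ≠ 0; add k_3 = 2/25x_2^2 - 61/100x_2 + 131/100 to the basis.

The other S-polynomials (S(h_1,k_3), S(h_2,k_3)) all reduce to 0 modulo the current basis, so we have a Gröbner basis.
Inter-reduce: drop elements whose leading term is divisible by another's, tail-reduce, and make monic.
Reduced Gröbner basis: {x_1 - 43/2x_2 + 61/2, x_2^2 - 61/8x_2 + 131/8}.

Since the reduced bases disagree, the two ideals are not the same.

No, the ideals differ.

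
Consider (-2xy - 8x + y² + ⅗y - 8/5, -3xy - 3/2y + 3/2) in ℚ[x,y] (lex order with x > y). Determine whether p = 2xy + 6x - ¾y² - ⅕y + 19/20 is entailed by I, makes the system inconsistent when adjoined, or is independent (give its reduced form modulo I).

2xy + 6x - ¾y² - ⅕y + 19/20 lies in I (it reduces to 0).

First compute the reduced Gröbner basis of I by Buchberger's algorithm.
f_1 = -2xy - 8x + y² + ⅗y - 8/5, LT = xy.
f_2 = -3xy - 3/2y + 3/2, LT = xy.

S(f_1,f_2): lcm = xy. S = 4x - ½y² - ⅘y + 13/10.
  leading term x: no divisor's leading term divides it; move 4x to the remainder.
  leading term y²: no divisor's leading term divides it; move -½y² to the remainder.
  leading term y: no divisor's leading term divides it; move -⅘y to the remainder.
  leading term 1: no divisor's leading term divides it; move 13/10 to the remainder.
  remainder 4x - ½y² - ⅘y + 13/10 ≠ 0; add h_3 = 4x - ½y² - ⅘y + 13/10 to the basis.

S(f_1,h_3): lcm = xy. S = 4x + ⅛y³ - 3/10y² - ⅝y + ⅘.
  leading term x: subtract (1)·h_3 from 4x + ⅛y³ - 3/10y² - ⅝y + ⅘ → ⅛y³ + ⅕y² + 7/40y - ½
  leading term y³: no divisor's leading term divides it; move ⅛y³ to the remainder.
  leading term y²: no divisor's leading term divides it; move ⅕y² to the remainder.
  leading term y: no divisor's leading term divides it; move 7/40y to the remainder.
  leading term 1: no divisor's leading term divides it; move -½ to the remainder.
  remainder ⅛y³ + ⅕y² + 7/40y - ½ ≠ 0; add h_4 = ⅛y³ + ⅕y² + 7/40y - ½ to the basis.

S(f_2,h_3): lcm = xy. S = ⅛y³ + ⅕y² + 7/40y - ½.
  leading term y³: subtract (1)·h_4 from ⅛y³ + ⅕y² + 7/40y - ½ → 0
  remainder 0.

S(f_1,h_4): lcm = xy³. S = 12/5xy² - 7/5xy + 4x - ½y⁴ - 3/10y³ + ⅘y².
  leading term xy²: subtract (-6/5y)·f_1 from 12/5xy² - 7/5xy + 4x - ½y⁴ - 3/10y³ + ⅘y² → -11xy + 4x - ½y⁴ + 9/10y³ + 38/25y² - 48/25y
  leading term xy: subtract (11/2)·f_1 from -11xy + 4x - ½y⁴ + 9/10y³ + 38/25y² - 48/25y → 48x - ½y⁴ + 9/10y³ - 199/50y² - 261/50y + 44/5
  leading term x: subtract (12)·h_3 from 48x - ½y⁴ + 9/10y³ - 199/50y² - 261/50y + 44/5 → -½y⁴ + 9/10y³ + 101/50y² + 219/50y - 34/5
  leading term y⁴: subtract (-4y)·h_4 from -½y⁴ + 9/10y³ + 101/50y² + 219/50y - 34/5 → 17/10y³ + 68/25y² + 119/50y - 34/5
  leading term y³: subtract (68/5)·h_4 from 17/10y³ + 68/25y² + 119/50y - 34/5 → 0
  remainder 0.

S(f_2,h_4): lcm = xy³. S = -8/5xy² - 7/5xy + 4x + ½y³ - ½y².
  leading term xy²: subtract (⅘y)·f_1 from -8/5xy² - 7/5xy + 4x + ½y³ - ½y² → 5xy + 4x - 3/10y³ - 49/50y² + 32/25y
  leading term xy: subtract (-5/2)·f_1 from 5xy + 4x - 3/10y³ - 49/50y² + 32/25y → -16x - 3/10y³ + 38/25y² + 139/50y - 4
  leading term x: subtract (-4)·h_3 from -16x - 3/10y³ + 38/25y² + 139/50y - 4 → -3/10y³ - 12/25y² - 21/50y + 6/5
  leading term y³: subtract (-12/5)·h_4 from -3/10y³ - 12/25y² - 21/50y + 6/5 → 0
  remainder 0.

S(h_3,h_4): leading monomials are coprime, so the S-polynomial reduces to 0 (Buchberger's first criterion).
Every S-polynomial of the final basis reduces to 0, so we have a Gröbner basis.
Inter-reduce: drop elements whose leading term is divisible by another's, tail-reduce, and make monic.
Reduced Gröbner basis: {x - ⅛y² - ⅕y + 13/40, y³ + 8/5y² + 7/5y - 4}.
Label its elements g_1 = x - ⅛y² - ⅕y + 13/40, g_2 = y³ + 8/5y² + 7/5y - 4.

Reduce p = 2xy + 6x - ¾y² - ⅕y + 19/20 modulo G:
  leading term xy: subtract (2y)·g_1 from 2xy + 6x - ¾y² - ⅕y + 19/20 → 6x + ¼y³ - 7/20y² - 17/20y + 19/20
  leading term x: subtract (6)·g_1 from 6x + ¼y³ - 7/20y² - 17/20y + 19/20 → ¼y³ + ⅖y² + 7/20y - 1
  leading term y³: subtract (¼)·g_2 from ¼y³ + ⅖y² + 7/20y - 1 → 0
  normal form = 0.
Since the normal form is 0, p ∈ I.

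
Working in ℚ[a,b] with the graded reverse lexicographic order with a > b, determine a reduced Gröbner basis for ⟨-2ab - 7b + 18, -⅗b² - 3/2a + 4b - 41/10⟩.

G = {a² + 187/30a + 18/5b - 433/30, ab + 7/2b - 9, b² + 5/2a - 20/3b + 41/6}

The reduced Gröbner basis is the canonical form of the ideal for this ordering.

f_1 = -2ab - 7b + 18, LT = ab.
f_2 = -⅗b² - 3/2a + 4b - 41/10, LT = b².

S(f_1,f_2): lcm = ab². S = -5/2a² + 20/3ab + 7/2b² - 41/6a - 9b.
  leading term a²: no divisor's leading term divides it; move -5/2a² to the remainder.
  leading term ab: subtract (-10/3)·f_1 from 20/3ab + 7/2b² - 41/6a - 9b → 7/2b² - 41/6a - 97/3b + 60
  leading term b²: subtract (-35/6)·f_2 from 7/2b² - 41/6a - 97/3b + 60 → -187/12a - 9b + 433/12
  leading term a: no divisor's leading term divides it; move -187/12a to the remainder.
  leading term b: no divisor's leading term divides it; move -9b to the remainder.
  leading term 1: no divisor's leading term divides it; move 433/12 to the remainder.
  remainder -5/2a² - 187/12a - 9b + 433/12 ≠ 0; add g_3 = -5/2a² - 187/12a - 9b + 433/12 to the basis.

The other S-polynomials (S(f_1,g_3), S(f_2,g_3)) all reduce to 0 modulo the current basis, so we have a Gröbner basis.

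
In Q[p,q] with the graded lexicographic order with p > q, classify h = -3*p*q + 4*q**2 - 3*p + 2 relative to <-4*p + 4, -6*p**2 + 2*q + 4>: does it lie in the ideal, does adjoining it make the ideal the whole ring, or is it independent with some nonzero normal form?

-3*p*q + 4*q**2 - 3*p + 2 lies in I (it reduces to 0).

First compute the reduced Gröbner basis of I by Buchberger's algorithm.
f_1 = -4*p + 4, LT = p.
f_2 = -6*p**2 + 2*q + 4, LT = p**2.

S(f_1,f_2): lcm = p**2. S = -p + 1/3*q + 2/3.
  leading term p: subtract (1/4)·f_1 from -p + 1/3*q + 2/3 → 1/3*q - 1/3
  leading term q: no divisor's leading term divides it; move 1/3*q to the remainder.
  leading term 1: no divisor's leading term divides it; move -1/3 to the remainder.
  remainder 1/3*q - 1/3 ≠ 0; add k_3 = 1/3*q - 1/3 to the basis.

S(f_1,k_3): leading monomials are coprime, so the S-polynomial reduces to 0 (Buchberger's first criterion).
S(f_2,k_3): leading monomials are coprime, so the S-polynomial reduces to 0 (Buchberger's first criterion).
Every S-polynomial of the final basis reduces to 0, so we have a Gröbner basis.
Inter-reduce: drop elements whose leading term is divisible by another's, tail-reduce, and make monic.
Reduced Gröbner basis: {p - 1, q - 1}.
Label its elements g_1 = p - 1, g_2 = q - 1.

Reduce h = -3*p*q + 4*q**2 - 3*p + 2 modulo G:
  leading term p*q: subtract (-3*q)·g_1 from -3*p*q + 4*q**2 - 3*p + 2 → 4*q**2 - 3*p - 3*q + 2
  leading term q**2: subtract (4*q)·g_2 from 4*q**2 - 3*p - 3*q + 2 → -3*p + q + 2
  leading term p: subtract (-3)·g_1 from -3*p + q + 2 → q - 1
  leading term q: subtract (1)·g_2 from q - 1 → 0
  normal form = 0.
Since the normal form is 0, h ∈ I.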